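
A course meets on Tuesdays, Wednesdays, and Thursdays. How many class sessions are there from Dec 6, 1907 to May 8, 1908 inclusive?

66

Dec 6, 1907 is a Friday.
From Dec 6, 1907 to May 8, 1908 is 155 days inclusive.
155 = 7 × 22 + 1, so there are 22 full weeks plus 1 extra day.
Each full week contributes 3 days from the set (Tue, Wed, Thu): 22 × 3 = 66.
The 1 extra day is Fri — none qualify.
Total: 66 + 0 = 66.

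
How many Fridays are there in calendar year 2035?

1 January 2035 is a Monday.
That's 365 days from start to end, counting both.
365 = 7 × 52 + 1, so there are 52 full weeks plus 1 extra day.
Each full week contributes one Friday: 52 so far.
The 1 extra day is Monday — none qualify.
Total: 52 + 0 = 52.

52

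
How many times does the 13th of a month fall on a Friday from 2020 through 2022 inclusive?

Friday-the-13ths by year:
2020: Mar, Nov
2021: Aug
2022: May

4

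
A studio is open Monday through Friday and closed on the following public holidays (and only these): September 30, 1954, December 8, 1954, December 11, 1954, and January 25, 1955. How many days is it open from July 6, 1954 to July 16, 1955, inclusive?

July 6, 1954 is a Tuesday.
The range spans 376 days (inclusive of both endpoints).
376 = 7 × 53 + 5, so there are 53 full weeks plus 5 extra days.
Each full week contributes 5 weekdays (Mon–Fri): 53 × 5 = 265.
The 5 extra days are Tuesday, Wednesday, Thursday, Friday, Saturday — 4 of them qualify.
Total: 265 + 4 = 269.
Holidays: September 30, 1954 (Thu); December 8, 1954 (Wed); December 11, 1954 (Sat); January 25, 1955 (Tue).
3 of the 4 holidays fall on weekdays; the rest are weekends and were already excluded.
Business days: 269 − 3 = 266.

266 business days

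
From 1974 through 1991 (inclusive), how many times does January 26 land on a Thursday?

3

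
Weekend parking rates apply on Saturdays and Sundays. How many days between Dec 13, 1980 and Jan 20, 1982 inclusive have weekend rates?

Dec 13, 1980 is a Saturday.
The range spans 404 days (inclusive of both endpoints).
404 = 7 × 57 + 5, so there are 57 full weeks plus 5 extra days.
Each full week contributes 2 weekend days (Sat, Sun): 57 × 2 = 114.
The 5 extra days are Sat, Sun, Mon, Tue, Wed — 2 of them qualify.
Total: 114 + 2 = 116.

116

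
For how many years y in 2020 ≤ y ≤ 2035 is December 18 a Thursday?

Day of week of December 18 in each year:
2020: Fri, 2021: Sat, 2022: Sun, 2023: Mon, 2024: Wed, 2025: Thu ✓, 2026: Fri, 2027: Sat, 2028: Mon, 2029: Tue, 2030: Wed, 2031: Thu ✓, 2032: Sat, 2033: Sun, 2034: Mon, 2035: Tue
Thursdays: 2025, 2031.

2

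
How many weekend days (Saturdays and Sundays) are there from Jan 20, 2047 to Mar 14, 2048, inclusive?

Jan 20, 2047 is a Sunday.
That's 420 days from start to end, counting both.
420 = 7 × 60, so the span is exactly 60 full weeks.
Each full week contributes 2 weekend days (Sat, Sun): 60 × 2 = 120.

120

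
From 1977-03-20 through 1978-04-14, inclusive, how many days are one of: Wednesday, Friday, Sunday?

1977-03-20 is a Sunday.
That's 391 days from start to end, counting both.
391 = 7 × 55 + 6, so there are 55 full weeks plus 6 extra days.
Each full week contributes 3 days from the set (Wed, Fri, Sun): 55 × 3 = 165.
The 6 extra days are Sunday, Monday, Tuesday, Wednesday, Thursday, Friday — 3 of them qualify.
Total: 165 + 3 = 168.

168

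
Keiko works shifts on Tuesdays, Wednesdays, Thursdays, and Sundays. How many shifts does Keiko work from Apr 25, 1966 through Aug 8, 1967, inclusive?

Apr 25, 1966 is a Monday.
The range spans 471 days (inclusive of both endpoints).
471 = 7 × 67 + 2, so there are 67 full weeks plus 2 extra days.
Each full week contributes 4 days from the set (Tue, Wed, Thu, Sun): 67 × 4 = 268.
The 2 extra days are Monday, Tuesday — 1 of them qualifies.
Total: 268 + 1 = 269.

269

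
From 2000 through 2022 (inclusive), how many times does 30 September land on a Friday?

4

Day of week of September 30 in each year:
2000: Sat, 2001: Sun, 2002: Mon, 2003: Tue, 2004: Thu, 2005: Fri ✓, 2006: Sat, 2007: Sun, 2008: Tue, 2009: Wed, 2010: Thu, 2011: Fri ✓, 2012: Sun, 2013: Mon, 2014: Tue, 2015: Wed, 2016: Fri ✓, 2017: Sat, 2018: Sun, 2019: Mon, 2020: Wed, 2021: Thu, 2022: Fri ✓
Fridays: 2005, 2011, 2016, 2022.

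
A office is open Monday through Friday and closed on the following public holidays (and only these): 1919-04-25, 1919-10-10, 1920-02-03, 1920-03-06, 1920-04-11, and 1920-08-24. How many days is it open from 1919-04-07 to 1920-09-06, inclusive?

1919-04-07 is a Monday.
From 1919-04-07 to 1920-09-06 is 519 days inclusive.
519 = 7 × 74 + 1, so there are 74 full weeks plus 1 extra day.
Each full week contributes 5 weekdays (Mon–Fri): 74 × 5 = 370.
The 1 extra day is Monday — 1 of them qualifies.
Total: 370 + 1 = 371.
Holidays: 1919-04-25 (Fri); 1919-10-10 (Fri); 1920-02-03 (Tue); 1920-03-06 (Sat); 1920-04-11 (Sun); 1920-08-24 (Tue).
4 of the 6 holidays fall on weekdays; the rest are weekends and were already excluded.
Business days: 371 − 4 = 367.

367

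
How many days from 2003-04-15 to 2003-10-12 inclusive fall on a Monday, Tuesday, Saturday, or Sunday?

2003-04-15 is a Tuesday.
From 2003-04-15 to 2003-10-12 is 181 days inclusive.
181 = 7 × 25 + 6, so there are 25 full weeks plus 6 extra days.
Each full week contributes 4 days from the set (Mon, Tue, Sat, Sun): 25 × 4 = 100.
The 6 extra days are Tuesday, Wednesday, Thursday, Friday, Saturday, Sunday — 3 of them qualify.
Total: 100 + 3 = 103.

103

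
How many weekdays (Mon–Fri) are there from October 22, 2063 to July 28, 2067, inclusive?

October 22, 2063 is a Monday.
That's 1376 days from start to end, counting both.
1376 = 7 × 196 + 4, so there are 196 full weeks plus 4 extra days.
Each full week contributes 5 weekdays (Mon–Fri): 196 × 5 = 980.
The 4 extra days are Mon, Tue, Wed, Thu — 4 of them qualify.
Total: 980 + 4 = 984.

984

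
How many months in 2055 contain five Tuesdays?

4

A month has five Tuesdays exactly when Tuesday falls within its first (length − 28) days.
Jan: 31 days, starts Fri → 5 of Fri, Sat, Sun
Feb: 28 days, starts Mon → 5 of (none)
Mar: 31 days, starts Mon → 5 of Mon, Tue, Wed ✓
Apr: 30 days, starts Thu → 5 of Thu, Fri
May: 31 days, starts Sat → 5 of Sat, Sun, Mon
Jun: 30 days, starts Tue → 5 of Tue, Wed ✓
Jul: 31 days, starts Thu → 5 of Thu, Fri, Sat
Aug: 31 days, starts Sun → 5 of Sun, Mon, Tue ✓
Sep: 30 days, starts Wed → 5 of Wed, Thu
Oct: 31 days, starts Fri → 5 of Fri, Sat, Sun
Nov: 30 days, starts Mon → 5 of Mon, Tue ✓
Dec: 31 days, starts Wed → 5 of Wed, Thu, Fri
Months with five Tuesdays: Mar, Jun, Aug, Nov.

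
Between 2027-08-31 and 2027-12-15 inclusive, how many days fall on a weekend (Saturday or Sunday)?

30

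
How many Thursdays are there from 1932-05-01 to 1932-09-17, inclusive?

1932-05-01 is a Sunday.
The range spans 140 days (inclusive of both endpoints).
140 = 7 × 20, so the span is exactly 20 full weeks.
Each full week contributes one Thursday: 20 so far.
Total: 20.

20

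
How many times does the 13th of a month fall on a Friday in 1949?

1

The 13th falls on a Friday when the month's 13th has weekday Fri.
Jan 13 is Thu; Feb 13 is Sun; Mar 13 is Sun; Apr 13 is Wed; May 13 is Fri ✓; Jun 13 is Mon; Jul 13 is Wed; Aug 13 is Sat; Sep 13 is Tue; Oct 13 is Thu; Nov 13 is Sun; Dec 13 is Tue.
Friday the 13ths: May.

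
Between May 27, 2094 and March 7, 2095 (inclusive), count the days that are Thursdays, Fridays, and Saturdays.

123

May 27, 2094 is a Thursday.
The range spans 285 days (inclusive of both endpoints).
285 = 7 × 40 + 5, so there are 40 full weeks plus 5 extra days.
Each full week contributes 3 days from the set (Thu, Fri, Sat): 40 × 3 = 120.
The 5 extra days are Thursday, Friday, Saturday, Sunday, Monday — 3 of them qualify.
Total: 120 + 3 = 123.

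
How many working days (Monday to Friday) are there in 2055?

261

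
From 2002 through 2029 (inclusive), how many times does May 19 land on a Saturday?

Day of week of May 19 in each year:
2002: Sun, 2003: Mon, 2004: Wed, 2005: Thu, 2006: Fri, 2007: Sat ✓, 2008: Mon, 2009: Tue, 2010: Wed, 2011: Thu, 2012: Sat ✓, 2013: Sun, 2014: Mon, 2015: Tue, 2016: Thu, 2017: Fri, 2018: Sat ✓, 2019: Sun, 2020: Tue, 2021: Wed, 2022: Thu, 2023: Fri, 2024: Sun, 2025: Mon, 2026: Tue, 2027: Wed, 2028: Fri, 2029: Sat ✓
Saturdays: 2007, 2012, 2018, 2029.

4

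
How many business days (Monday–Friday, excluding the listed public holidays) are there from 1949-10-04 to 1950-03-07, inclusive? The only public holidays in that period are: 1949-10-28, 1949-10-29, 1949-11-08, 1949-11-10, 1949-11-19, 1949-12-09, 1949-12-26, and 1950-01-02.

105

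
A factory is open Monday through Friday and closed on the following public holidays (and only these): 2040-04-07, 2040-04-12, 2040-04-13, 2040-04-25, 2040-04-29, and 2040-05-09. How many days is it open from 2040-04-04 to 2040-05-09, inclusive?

22 business days

2040-04-04 is a Wednesday.
From 2040-04-04 to 2040-05-09 is 36 days inclusive.
36 = 7 × 5 + 1, so there are 5 full weeks plus 1 extra day.
Each full week contributes 5 weekdays (Mon–Fri): 5 × 5 = 25.
The 1 extra day is Wed — 1 of them qualifies.
Total: 25 + 1 = 26.
Holidays: 2040-04-07 (Sat); 2040-04-12 (Thu); 2040-04-13 (Fri); 2040-04-25 (Wed); 2040-04-29 (Sun); 2040-05-09 (Wed).
4 of the 6 holidays fall on weekdays; the rest are weekends and were already excluded.
Business days: 26 − 4 = 22.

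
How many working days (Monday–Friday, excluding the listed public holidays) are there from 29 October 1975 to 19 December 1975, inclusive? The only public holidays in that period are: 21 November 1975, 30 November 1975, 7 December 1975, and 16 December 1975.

29 October 1975 is a Wednesday.
The range spans 52 days (inclusive of both endpoints).
52 = 7 × 7 + 3, so there are 7 full weeks plus 3 extra days.
Each full week contributes 5 weekdays (Mon–Fri): 7 × 5 = 35.
The 3 extra days are Wednesday, Thursday, Friday — 3 of them qualify.
Total: 35 + 3 = 38.
Holidays: 21 November 1975 (Fri); 30 November 1975 (Sun); 7 December 1975 (Sun); 16 December 1975 (Tue).
2 of the 4 holidays fall on weekdays; the rest are weekends and were already excluded.
Business days: 38 − 2 = 36.

36 working days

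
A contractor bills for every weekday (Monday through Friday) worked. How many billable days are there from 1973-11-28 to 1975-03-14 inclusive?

1973-11-28 is a Wednesday.
From 1973-11-28 to 1975-03-14 is 472 days inclusive.
472 = 7 × 67 + 3, so there are 67 full weeks plus 3 extra days.
Each full week contributes 5 weekdays (Mon–Fri): 67 × 5 = 335.
The 3 extra days are Wednesday, Thursday, Friday — 3 of them qualify.
Total: 335 + 3 = 338.

338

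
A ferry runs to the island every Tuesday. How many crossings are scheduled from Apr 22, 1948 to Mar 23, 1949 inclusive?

Apr 22, 1948 is a Thursday.
That's 336 days from start to end, counting both.
336 = 7 × 48, so the span is exactly 48 full weeks.
Each full week contributes one Tuesday: 48 so far.

48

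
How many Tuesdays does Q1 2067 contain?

Jan 1, 2067 is a Saturday.
From Jan 1, 2067 to Mar 31, 2067 is 90 days inclusive.
90 = 7 × 12 + 6, so there are 12 full weeks plus 6 extra days.
Each full week contributes one Tuesday: 12 so far.
The 6 extra days are Saturday, Sunday, Monday, Tuesday, Wednesday, Thursday — 1 of them qualifies.
Total: 12 + 1 = 13.

13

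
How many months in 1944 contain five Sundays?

5

A month has five Sundays exactly when Sunday falls within its first (length − 28) days.
Jan: 31 days, starts Sat → 5 of Sat, Sun, Mon ✓
Feb: 29 days, starts Tue → 5 of Tue
Mar: 31 days, starts Wed → 5 of Wed, Thu, Fri
Apr: 30 days, starts Sat → 5 of Sat, Sun ✓
May: 31 days, starts Mon → 5 of Mon, Tue, Wed
Jun: 30 days, starts Thu → 5 of Thu, Fri
Jul: 31 days, starts Sat → 5 of Sat, Sun, Mon ✓
Aug: 31 days, starts Tue → 5 of Tue, Wed, Thu
Sep: 30 days, starts Fri → 5 of Fri, Sat
Oct: 31 days, starts Sun → 5 of Sun, Mon, Tue ✓
Nov: 30 days, starts Wed → 5 of Wed, Thu
Dec: 31 days, starts Fri → 5 of Fri, Sat, Sun ✓
Months with five Sundays: Jan, Apr, Jul, Oct, Dec.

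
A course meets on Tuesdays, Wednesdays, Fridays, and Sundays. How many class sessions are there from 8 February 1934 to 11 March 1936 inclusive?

8 February 1934 is a Thursday.
That's 763 days from start to end, counting both.
763 = 7 × 109, so the span is exactly 109 full weeks.
Each full week contributes 4 days from the set (Tue, Wed, Fri, Sun): 109 × 4 = 436.
Total: 436.

436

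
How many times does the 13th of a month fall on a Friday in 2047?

2

The 13th falls on a Friday when the month's 13th has weekday Fri.
Jan 13 is Sun; Feb 13 is Wed; Mar 13 is Wed; Apr 13 is Sat; May 13 is Mon; Jun 13 is Thu; Jul 13 is Sat; Aug 13 is Tue; Sep 13 is Fri ✓; Oct 13 is Sun; Nov 13 is Wed; Dec 13 is Fri ✓.
Friday the 13ths: Sep, Dec.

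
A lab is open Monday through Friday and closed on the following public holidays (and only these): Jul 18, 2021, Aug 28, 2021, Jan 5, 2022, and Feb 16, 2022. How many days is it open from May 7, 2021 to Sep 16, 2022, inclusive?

May 7, 2021 is a Friday.
That's 498 days from start to end, counting both.
498 = 7 × 71 + 1, so there are 71 full weeks plus 1 extra day.
Each full week contributes 5 weekdays (Mon–Fri): 71 × 5 = 355.
The 1 extra day is Fri — 1 of them qualifies.
Total: 355 + 1 = 356.
Holidays: Jul 18, 2021 (Sun); Aug 28, 2021 (Sat); Jan 5, 2022 (Wed); Feb 16, 2022 (Wed).
2 of the 4 holidays fall on weekdays; the rest are weekends and were already excluded.
Business days: 356 − 2 = 354.

354 business days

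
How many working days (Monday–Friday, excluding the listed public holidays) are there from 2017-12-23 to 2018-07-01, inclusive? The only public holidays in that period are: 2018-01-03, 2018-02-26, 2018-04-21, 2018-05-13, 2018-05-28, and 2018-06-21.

2017-12-23 is a Saturday.
The range spans 191 days (inclusive of both endpoints).
191 = 7 × 27 + 2, so there are 27 full weeks plus 2 extra days.
Each full week contributes 5 weekdays (Mon–Fri): 27 × 5 = 135.
The 2 extra days are Sat, Sun — none qualify.
Total: 135 + 0 = 135.
Holidays: 2018-01-03 (Wed); 2018-02-26 (Mon); 2018-04-21 (Sat); 2018-05-13 (Sun); 2018-05-28 (Mon); 2018-06-21 (Thu).
4 of the 6 holidays fall on weekdays; the rest are weekends and were already excluded.
Business days: 135 − 4 = 131.

131 working days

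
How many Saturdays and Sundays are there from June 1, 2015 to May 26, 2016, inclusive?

102

June 1, 2015 is a Monday.
The range spans 361 days (inclusive of both endpoints).
361 = 7 × 51 + 4, so there are 51 full weeks plus 4 extra days.
Each full week contributes 2 weekend days (Sat, Sun): 51 × 2 = 102.
The 4 extra days are Monday, Tuesday, Wednesday, Thursday — none qualify.
Total: 102 + 0 = 102.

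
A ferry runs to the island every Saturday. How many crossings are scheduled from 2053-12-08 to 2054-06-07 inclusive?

2053-12-08 is a Monday.
That's 182 days from start to end, counting both.
182 = 7 × 26, so the span is exactly 26 full weeks.
Each full week contributes one Saturday: 26 so far.

26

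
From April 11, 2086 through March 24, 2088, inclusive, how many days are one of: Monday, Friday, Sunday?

306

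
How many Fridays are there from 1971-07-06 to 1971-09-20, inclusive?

11 Fridays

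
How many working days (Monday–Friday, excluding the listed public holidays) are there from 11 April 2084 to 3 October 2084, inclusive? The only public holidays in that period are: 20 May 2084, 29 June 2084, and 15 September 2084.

124

11 April 2084 is a Tuesday.
From 11 April 2084 to 3 October 2084 is 176 days inclusive.
176 = 7 × 25 + 1, so there are 25 full weeks plus 1 extra day.
Each full week contributes 5 weekdays (Mon–Fri): 25 × 5 = 125.
The 1 extra day is Tue — 1 of them qualifies.
Total: 125 + 1 = 126.
Holidays: 20 May 2084 (Sat); 29 June 2084 (Thu); 15 September 2084 (Fri).
2 of the 3 holidays fall on weekdays; the rest are weekends and were already excluded.
Business days: 126 − 2 = 124.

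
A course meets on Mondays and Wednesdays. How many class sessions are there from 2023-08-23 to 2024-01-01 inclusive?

38

2023-08-23 is a Wednesday.
From 2023-08-23 to 2024-01-01 is 132 days inclusive.
132 = 7 × 18 + 6, so there are 18 full weeks plus 6 extra days.
Each full week contributes 2 days from the set (Mon, Wed): 18 × 2 = 36.
The 6 extra days are Wed, Thu, Fri, Sat, Sun, Mon — 2 of them qualify.
Total: 36 + 2 = 38.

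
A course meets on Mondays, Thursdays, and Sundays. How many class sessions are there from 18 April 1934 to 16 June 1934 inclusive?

25

18 April 1934 is a Wednesday.
The range spans 60 days (inclusive of both endpoints).
60 = 7 × 8 + 4, so there are 8 full weeks plus 4 extra days.
Each full week contributes 3 days from the set (Mon, Thu, Sun): 8 × 3 = 24.
The 4 extra days are Wednesday, Thursday, Friday, Saturday — 1 of them qualifies.
Total: 24 + 1 = 25.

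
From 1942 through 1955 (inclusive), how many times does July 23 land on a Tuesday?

1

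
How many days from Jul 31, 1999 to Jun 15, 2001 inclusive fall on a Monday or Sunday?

Jul 31, 1999 is a Saturday.
From Jul 31, 1999 to Jun 15, 2001 is 686 days inclusive.
686 = 7 × 98, so the span is exactly 98 full weeks.
Each full week contributes 2 days from the set (Mon, Sun): 98 × 2 = 196.
Total: 196.

196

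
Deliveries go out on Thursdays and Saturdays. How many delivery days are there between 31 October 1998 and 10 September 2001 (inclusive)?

299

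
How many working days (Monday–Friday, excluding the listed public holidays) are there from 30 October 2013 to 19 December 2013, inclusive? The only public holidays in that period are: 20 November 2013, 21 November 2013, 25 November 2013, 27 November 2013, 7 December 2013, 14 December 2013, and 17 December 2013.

30 October 2013 is a Wednesday.
The range spans 51 days (inclusive of both endpoints).
51 = 7 × 7 + 2, so there are 7 full weeks plus 2 extra days.
Each full week contributes 5 weekdays (Mon–Fri): 7 × 5 = 35.
The 2 extra days are Wed, Thu — 2 of them qualify.
Total: 35 + 2 = 37.
Holidays: 20 November 2013 (Wed); 21 November 2013 (Thu); 25 November 2013 (Mon); 27 November 2013 (Wed); 7 December 2013 (Sat); 14 December 2013 (Sat); 17 December 2013 (Tue).
5 of the 7 holidays fall on weekdays; the rest are weekends and were already excluded.
Business days: 37 − 5 = 32.

32 working days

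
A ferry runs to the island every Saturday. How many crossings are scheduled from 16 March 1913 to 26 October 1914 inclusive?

16 March 1913 is a Sunday.
The range spans 590 days (inclusive of both endpoints).
590 = 7 × 84 + 2, so there are 84 full weeks plus 2 extra days.
Each full week contributes one Saturday: 84 so far.
The 2 extra days are Sun, Mon — none qualify.
Total: 84 + 0 = 84.

84 Saturdays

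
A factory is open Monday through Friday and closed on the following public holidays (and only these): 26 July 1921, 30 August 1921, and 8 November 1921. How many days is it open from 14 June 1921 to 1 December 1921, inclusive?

120

14 June 1921 is a Tuesday.
That's 171 days from start to end, counting both.
171 = 7 × 24 + 3, so there are 24 full weeks plus 3 extra days.
Each full week contributes 5 weekdays (Mon–Fri): 24 × 5 = 120.
The 3 extra days are Tuesday, Wednesday, Thursday — 3 of them qualify.
Total: 120 + 3 = 123.
Holidays: 26 July 1921 (Tue); 30 August 1921 (Tue); 8 November 1921 (Tue).
All 3 holidays fall on weekdays, so subtract 3.
Business days: 123 − 3 = 120.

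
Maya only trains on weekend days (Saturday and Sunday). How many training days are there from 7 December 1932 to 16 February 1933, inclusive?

7 December 1932 is a Wednesday.
That's 72 days from start to end, counting both.
72 = 7 × 10 + 2, so there are 10 full weeks plus 2 extra days.
Each full week contributes 2 weekend days (Sat, Sun): 10 × 2 = 20.
The 2 extra days are Wed, Thu — none qualify.
Total: 20 + 0 = 20.

20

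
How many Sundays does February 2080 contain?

4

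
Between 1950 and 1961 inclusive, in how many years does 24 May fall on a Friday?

1

Day of week of May 24 in each year:
1950: Wed, 1951: Thu, 1952: Sat, 1953: Sun, 1954: Mon, 1955: Tue, 1956: Thu, 1957: Fri ✓, 1958: Sat, 1959: Sun, 1960: Tue, 1961: Wed
Fridays: 1957.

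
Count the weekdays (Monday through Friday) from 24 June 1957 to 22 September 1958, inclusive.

24 June 1957 is a Monday.
From 24 June 1957 to 22 September 1958 is 456 days inclusive.
456 = 7 × 65 + 1, so there are 65 full weeks plus 1 extra day.
Each full week contributes 5 weekdays (Mon–Fri): 65 × 5 = 325.
The 1 extra day is Mon — 1 of them qualifies.
Total: 325 + 1 = 326.

326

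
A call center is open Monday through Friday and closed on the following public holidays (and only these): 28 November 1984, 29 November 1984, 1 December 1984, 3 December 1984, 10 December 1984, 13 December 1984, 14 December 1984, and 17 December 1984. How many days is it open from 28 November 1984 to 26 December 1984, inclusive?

14 working days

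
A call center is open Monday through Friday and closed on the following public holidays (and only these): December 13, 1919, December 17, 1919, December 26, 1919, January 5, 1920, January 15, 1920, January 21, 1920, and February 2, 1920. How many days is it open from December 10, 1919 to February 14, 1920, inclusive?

42

December 10, 1919 is a Wednesday.
From December 10, 1919 to February 14, 1920 is 67 days inclusive.
67 = 7 × 9 + 4, so there are 9 full weeks plus 4 extra days.
Each full week contributes 5 weekdays (Mon–Fri): 9 × 5 = 45.
The 4 extra days are Wednesday, Thursday, Friday, Saturday — 3 of them qualify.
Total: 45 + 3 = 48.
Holidays: December 13, 1919 (Sat); December 17, 1919 (Wed); December 26, 1919 (Fri); January 5, 1920 (Mon); January 15, 1920 (Thu); January 21, 1920 (Wed); February 2, 1920 (Mon).
6 of the 7 holidays fall on weekdays; the rest are weekends and were already excluded.
Business days: 48 − 6 = 42.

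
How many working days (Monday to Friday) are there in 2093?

261

1 January 2093 is a Thursday.
The range spans 365 days (inclusive of both endpoints).
365 = 7 × 52 + 1, so there are 52 full weeks plus 1 extra day.
Each full week contributes 5 weekdays (Mon–Fri): 52 × 5 = 260.
The 1 extra day is Thu — 1 of them qualifies.
Total: 260 + 1 = 261.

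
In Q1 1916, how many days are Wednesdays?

13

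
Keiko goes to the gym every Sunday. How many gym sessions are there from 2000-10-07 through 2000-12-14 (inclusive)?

10

2000-10-07 is a Saturday.
That's 69 days from start to end, counting both.
69 = 7 × 9 + 6, so there are 9 full weeks plus 6 extra days.
Each full week contributes one Sunday: 9 so far.
The 6 extra days are Saturday, Sunday, Monday, Tuesday, Wednesday, Thursday — 1 of them qualifies.
Total: 9 + 1 = 10.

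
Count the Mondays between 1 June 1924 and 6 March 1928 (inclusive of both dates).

1 June 1924 is a Sunday.
From 1 June 1924 to 6 March 1928 is 1375 days inclusive.
1375 = 7 × 196 + 3, so there are 196 full weeks plus 3 extra days.
Each full week contributes one Monday: 196 so far.
The 3 extra days are Sunday, Monday, Tuesday — 1 of them qualifies.
Total: 196 + 1 = 197.

197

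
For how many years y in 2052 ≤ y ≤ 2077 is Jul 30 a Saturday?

3

Day of week of July 30 in each year:
2052: Tue, 2053: Wed, 2054: Thu, 2055: Fri, 2056: Sun, 2057: Mon, 2058: Tue, 2059: Wed, 2060: Fri, 2061: Sat ✓, 2062: Sun, 2063: Mon, 2064: Wed, 2065: Thu, 2066: Fri, 2067: Sat ✓, 2068: Mon, 2069: Tue, 2070: Wed, 2071: Thu, 2072: Sat ✓, 2073: Sun, 2074: Mon, 2075: Tue, 2076: Thu, 2077: Fri
Saturdays: 2061, 2067, 2072.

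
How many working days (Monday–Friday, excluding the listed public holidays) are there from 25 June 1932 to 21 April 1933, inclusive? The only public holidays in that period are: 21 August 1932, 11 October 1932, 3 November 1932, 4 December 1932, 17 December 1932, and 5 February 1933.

213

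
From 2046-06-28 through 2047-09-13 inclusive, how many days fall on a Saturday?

63 Saturdays

2046-06-28 is a Thursday.
From 2046-06-28 to 2047-09-13 is 443 days inclusive.
443 = 7 × 63 + 2, so there are 63 full weeks plus 2 extra days.
Each full week contributes one Saturday: 63 so far.
The 2 extra days are Thursday, Friday — none qualify.
Total: 63 + 0 = 63.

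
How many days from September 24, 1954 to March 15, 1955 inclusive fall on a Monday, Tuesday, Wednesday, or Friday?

99

September 24, 1954 is a Friday.
From September 24, 1954 to March 15, 1955 is 173 days inclusive.
173 = 7 × 24 + 5, so there are 24 full weeks plus 5 extra days.
Each full week contributes 4 days from the set (Mon, Tue, Wed, Fri): 24 × 4 = 96.
The 5 extra days are Friday, Saturday, Sunday, Monday, Tuesday — 3 of them qualify.
Total: 96 + 3 = 99.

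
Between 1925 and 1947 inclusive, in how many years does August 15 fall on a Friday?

3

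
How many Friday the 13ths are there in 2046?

2

The 13th falls on a Friday when the month's 13th has weekday Fri.
Jan 13 is Sat; Feb 13 is Tue; Mar 13 is Tue; Apr 13 is Fri ✓; May 13 is Sun; Jun 13 is Wed; Jul 13 is Fri ✓; Aug 13 is Mon; Sep 13 is Thu; Oct 13 is Sat; Nov 13 is Tue; Dec 13 is Thu.
Friday the 13ths: Apr, Jul.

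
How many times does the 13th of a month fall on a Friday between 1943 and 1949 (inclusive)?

10

Friday-the-13ths by year:
1943: Aug
1944: Oct
1945: Apr, Jul
1946: Sep, Dec
1947: Jun
1948: Feb, Aug
1949: May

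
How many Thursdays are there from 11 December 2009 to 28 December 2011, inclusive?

106

11 December 2009 is a Friday.
The range spans 748 days (inclusive of both endpoints).
748 = 7 × 106 + 6, so there are 106 full weeks plus 6 extra days.
Each full week contributes one Thursday: 106 so far.
The 6 extra days are Fri, Sat, Sun, Mon, Tue, Wed — none qualify.
Total: 106 + 0 = 106.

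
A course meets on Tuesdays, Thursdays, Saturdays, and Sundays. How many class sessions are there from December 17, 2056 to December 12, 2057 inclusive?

206

December 17, 2056 is a Sunday.
From December 17, 2056 to December 12, 2057 is 361 days inclusive.
361 = 7 × 51 + 4, so there are 51 full weeks plus 4 extra days.
Each full week contributes 4 days from the set (Tue, Thu, Sat, Sun): 51 × 4 = 204.
The 4 extra days are Sunday, Monday, Tuesday, Wednesday — 2 of them qualify.
Total: 204 + 2 = 206.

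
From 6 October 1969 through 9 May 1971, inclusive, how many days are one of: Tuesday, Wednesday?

166

6 October 1969 is a Monday.
The range spans 581 days (inclusive of both endpoints).
581 = 7 × 83, so the span is exactly 83 full weeks.
Each full week contributes 2 days from the set (Tue, Wed): 83 × 2 = 166.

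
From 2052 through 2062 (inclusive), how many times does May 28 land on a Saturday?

1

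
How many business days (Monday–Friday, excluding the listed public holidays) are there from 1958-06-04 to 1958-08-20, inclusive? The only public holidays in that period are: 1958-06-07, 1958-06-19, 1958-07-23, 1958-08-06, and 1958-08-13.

1958-06-04 is a Wednesday.
That's 78 days from start to end, counting both.
78 = 7 × 11 + 1, so there are 11 full weeks plus 1 extra day.
Each full week contributes 5 weekdays (Mon–Fri): 11 × 5 = 55.
The 1 extra day is Wednesday — 1 of them qualifies.
Total: 55 + 1 = 56.
Holidays: 1958-06-07 (Sat); 1958-06-19 (Thu); 1958-07-23 (Wed); 1958-08-06 (Wed); 1958-08-13 (Wed).
4 of the 5 holidays fall on weekdays; the rest are weekends and were already excluded.
Business days: 56 − 4 = 52.

52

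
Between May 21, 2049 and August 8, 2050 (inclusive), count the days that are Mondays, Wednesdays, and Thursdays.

May 21, 2049 is a Friday.
From May 21, 2049 to August 8, 2050 is 445 days inclusive.
445 = 7 × 63 + 4, so there are 63 full weeks plus 4 extra days.
Each full week contributes 3 days from the set (Mon, Wed, Thu): 63 × 3 = 189.
The 4 extra days are Fri, Sat, Sun, Mon — 1 of them qualifies.
Total: 189 + 1 = 190.

190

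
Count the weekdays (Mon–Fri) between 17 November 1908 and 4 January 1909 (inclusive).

35 weekdays

17 November 1908 is a Tuesday.
That's 49 days from start to end, counting both.
49 = 7 × 7, so the span is exactly 7 full weeks.
Each full week contributes 5 weekdays (Mon–Fri): 7 × 5 = 35.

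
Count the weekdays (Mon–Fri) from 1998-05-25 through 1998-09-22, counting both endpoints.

1998-05-25 is a Monday.
That's 121 days from start to end, counting both.
121 = 7 × 17 + 2, so there are 17 full weeks plus 2 extra days.
Each full week contributes 5 weekdays (Mon–Fri): 17 × 5 = 85.
The 2 extra days are Monday, Tuesday — 2 of them qualify.
Total: 85 + 2 = 87.

87 weekdays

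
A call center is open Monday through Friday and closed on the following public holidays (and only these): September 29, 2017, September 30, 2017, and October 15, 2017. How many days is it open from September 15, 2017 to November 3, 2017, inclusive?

September 15, 2017 is a Friday.
From September 15, 2017 to November 3, 2017 is 50 days inclusive.
50 = 7 × 7 + 1, so there are 7 full weeks plus 1 extra day.
Each full week contributes 5 weekdays (Mon–Fri): 7 × 5 = 35.
The 1 extra day is Fri — 1 of them qualifies.
Total: 35 + 1 = 36.
Holidays: September 29, 2017 (Fri); September 30, 2017 (Sat); October 15, 2017 (Sun).
1 of the 3 holidays fall on weekdays; the rest are weekends and were already excluded.
Business days: 36 − 1 = 35.

35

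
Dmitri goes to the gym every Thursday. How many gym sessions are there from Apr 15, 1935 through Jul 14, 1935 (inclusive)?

Apr 15, 1935 is a Monday.
The range spans 91 days (inclusive of both endpoints).
91 = 7 × 13, so the span is exactly 13 full weeks.
Each full week contributes one Thursday: 13 so far.

13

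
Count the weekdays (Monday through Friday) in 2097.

261

January 1, 2097 is a Tuesday.
From January 1, 2097 to December 31, 2097 is 365 days inclusive.
365 = 7 × 52 + 1, so there are 52 full weeks plus 1 extra day.
Each full week contributes 5 weekdays (Mon–Fri): 52 × 5 = 260.
The 1 extra day is Tue — 1 of them qualifies.
Total: 260 + 1 = 261.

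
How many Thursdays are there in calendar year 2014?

52

1 January 2014 is a Wednesday.
From 1 January 2014 to 31 December 2014 is 365 days inclusive.
365 = 7 × 52 + 1, so there are 52 full weeks plus 1 extra day.
Each full week contributes one Thursday: 52 so far.
The 1 extra day is Wednesday — none qualify.
Total: 52 + 0 = 52.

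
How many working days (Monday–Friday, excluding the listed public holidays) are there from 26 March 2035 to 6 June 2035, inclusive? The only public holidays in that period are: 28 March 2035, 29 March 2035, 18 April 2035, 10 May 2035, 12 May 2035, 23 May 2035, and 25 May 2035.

47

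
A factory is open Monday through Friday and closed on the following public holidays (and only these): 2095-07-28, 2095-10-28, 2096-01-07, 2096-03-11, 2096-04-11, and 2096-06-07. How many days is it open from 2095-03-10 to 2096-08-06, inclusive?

364

2095-03-10 is a Thursday.
That's 516 days from start to end, counting both.
516 = 7 × 73 + 5, so there are 73 full weeks plus 5 extra days.
Each full week contributes 5 weekdays (Mon–Fri): 73 × 5 = 365.
The 5 extra days are Thursday, Friday, Saturday, Sunday, Monday — 3 of them qualify.
Total: 365 + 3 = 368.
Holidays: 2095-07-28 (Thu); 2095-10-28 (Fri); 2096-01-07 (Sat); 2096-03-11 (Sun); 2096-04-11 (Wed); 2096-06-07 (Thu).
4 of the 6 holidays fall on weekdays; the rest are weekends and were already excluded.
Business days: 368 − 4 = 364.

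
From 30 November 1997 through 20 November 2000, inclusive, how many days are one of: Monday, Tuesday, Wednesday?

466

30 November 1997 is a Sunday.
The range spans 1087 days (inclusive of both endpoints).
1087 = 7 × 155 + 2, so there are 155 full weeks plus 2 extra days.
Each full week contributes 3 days from the set (Mon, Tue, Wed): 155 × 3 = 465.
The 2 extra days are Sun, Mon — 1 of them qualifies.
Total: 465 + 1 = 466.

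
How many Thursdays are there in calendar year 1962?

52

1 January 1962 is a Monday.
The range spans 365 days (inclusive of both endpoints).
365 = 7 × 52 + 1, so there are 52 full weeks plus 1 extra day.
Each full week contributes one Thursday: 52 so far.
The 1 extra day is Mon — none qualify.
Total: 52 + 0 = 52.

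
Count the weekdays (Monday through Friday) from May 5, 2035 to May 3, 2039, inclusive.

May 5, 2035 is a Saturday.
That's 1460 days from start to end, counting both.
1460 = 7 × 208 + 4, so there are 208 full weeks plus 4 extra days.
Each full week contributes 5 weekdays (Mon–Fri): 208 × 5 = 1040.
The 4 extra days are Saturday, Sunday, Monday, Tuesday — 2 of them qualify.
Total: 1040 + 2 = 1042.

1042 weekdays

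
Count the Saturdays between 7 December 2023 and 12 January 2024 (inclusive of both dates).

7 December 2023 is a Thursday.
The range spans 37 days (inclusive of both endpoints).
37 = 7 × 5 + 2, so there are 5 full weeks plus 2 extra days.
Each full week contributes one Saturday: 5 so far.
The 2 extra days are Thu, Fri — none qualify.
Total: 5 + 0 = 5.

5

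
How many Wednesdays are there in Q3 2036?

1 July 2036 is a Tuesday.
That's 92 days from start to end, counting both.
92 = 7 × 13 + 1, so there are 13 full weeks plus 1 extra day.
Each full week contributes one Wednesday: 13 so far.
The 1 extra day is Tue — none qualify.
Total: 13 + 0 = 13.

13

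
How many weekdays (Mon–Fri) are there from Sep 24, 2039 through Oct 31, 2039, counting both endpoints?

26 weekdays

Sep 24, 2039 is a Saturday.
The range spans 38 days (inclusive of both endpoints).
38 = 7 × 5 + 3, so there are 5 full weeks plus 3 extra days.
Each full week contributes 5 weekdays (Mon–Fri): 5 × 5 = 25.
The 3 extra days are Saturday, Sunday, Monday — 1 of them qualifies.
Total: 25 + 1 = 26.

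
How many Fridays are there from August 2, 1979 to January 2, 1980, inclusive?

22 Fridays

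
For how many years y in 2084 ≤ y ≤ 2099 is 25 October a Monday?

Day of week of October 25 in each year:
2084: Wed, 2085: Thu, 2086: Fri, 2087: Sat, 2088: Mon ✓, 2089: Tue, 2090: Wed, 2091: Thu, 2092: Sat, 2093: Sun, 2094: Mon ✓, 2095: Tue, 2096: Thu, 2097: Fri, 2098: Sat, 2099: Sun
Mondays: 2088, 2094.

2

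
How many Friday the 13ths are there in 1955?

1

The 13th falls on a Friday when the month's 13th has weekday Fri.
Jan 13 is Thu; Feb 13 is Sun; Mar 13 is Sun; Apr 13 is Wed; May 13 is Fri ✓; Jun 13 is Mon; Jul 13 is Wed; Aug 13 is Sat; Sep 13 is Tue; Oct 13 is Thu; Nov 13 is Sun; Dec 13 is Tue.
Friday the 13ths: May.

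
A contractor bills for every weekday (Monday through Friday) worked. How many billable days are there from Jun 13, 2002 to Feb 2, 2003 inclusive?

Jun 13, 2002 is a Thursday.
From Jun 13, 2002 to Feb 2, 2003 is 235 days inclusive.
235 = 7 × 33 + 4, so there are 33 full weeks plus 4 extra days.
Each full week contributes 5 weekdays (Mon–Fri): 33 × 5 = 165.
The 4 extra days are Thu, Fri, Sat, Sun — 2 of them qualify.
Total: 165 + 2 = 167.

167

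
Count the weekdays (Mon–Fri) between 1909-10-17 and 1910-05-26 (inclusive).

1909-10-17 is a Sunday.
From 1909-10-17 to 1910-05-26 is 222 days inclusive.
222 = 7 × 31 + 5, so there are 31 full weeks plus 5 extra days.
Each full week contributes 5 weekdays (Mon–Fri): 31 × 5 = 155.
The 5 extra days are Sun, Mon, Tue, Wed, Thu — 4 of them qualify.
Total: 155 + 4 = 159.

159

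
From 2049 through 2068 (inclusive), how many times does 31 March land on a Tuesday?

2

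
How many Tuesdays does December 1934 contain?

4

1 December 1934 is a Saturday.
From 1 December 1934 to 31 December 1934 is 31 days inclusive.
31 = 7 × 4 + 3, so there are 4 full weeks plus 3 extra days.
Each full week contributes one Tuesday: 4 so far.
The 3 extra days are Saturday, Sunday, Monday — none qualify.
Total: 4 + 0 = 4.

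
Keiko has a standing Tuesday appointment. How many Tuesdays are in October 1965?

4

1965-10-01 is a Friday.
From 1965-10-01 to 1965-10-31 is 31 days inclusive.
31 = 7 × 4 + 3, so there are 4 full weeks plus 3 extra days.
Each full week contributes one Tuesday: 4 so far.
The 3 extra days are Friday, Saturday, Sunday — none qualify.
Total: 4 + 0 = 4.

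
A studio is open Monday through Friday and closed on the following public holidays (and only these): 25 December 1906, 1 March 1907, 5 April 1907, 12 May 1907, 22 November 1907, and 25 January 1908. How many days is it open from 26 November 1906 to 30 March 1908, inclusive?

347

26 November 1906 is a Monday.
From 26 November 1906 to 30 March 1908 is 491 days inclusive.
491 = 7 × 70 + 1, so there are 70 full weeks plus 1 extra day.
Each full week contributes 5 weekdays (Mon–Fri): 70 × 5 = 350.
The 1 extra day is Monday — 1 of them qualifies.
Total: 350 + 1 = 351.
Holidays: 25 December 1906 (Tue); 1 March 1907 (Fri); 5 April 1907 (Fri); 12 May 1907 (Sun); 22 November 1907 (Fri); 25 January 1908 (Sat).
4 of the 6 holidays fall on weekdays; the rest are weekends and were already excluded.
Business days: 351 − 4 = 347.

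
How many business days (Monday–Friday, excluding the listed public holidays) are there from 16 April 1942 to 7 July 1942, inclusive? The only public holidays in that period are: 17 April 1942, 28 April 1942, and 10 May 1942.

57 business days

16 April 1942 is a Thursday.
The range spans 83 days (inclusive of both endpoints).
83 = 7 × 11 + 6, so there are 11 full weeks plus 6 extra days.
Each full week contributes 5 weekdays (Mon–Fri): 11 × 5 = 55.
The 6 extra days are Thu, Fri, Sat, Sun, Mon, Tue — 4 of them qualify.
Total: 55 + 4 = 59.
Holidays: 17 April 1942 (Fri); 28 April 1942 (Tue); 10 May 1942 (Sun).
2 of the 3 holidays fall on weekdays; the rest are weekends and were already excluded.
Business days: 59 − 2 = 57.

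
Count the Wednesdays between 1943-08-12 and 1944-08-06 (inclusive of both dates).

1943-08-12 is a Thursday.
That's 361 days from start to end, counting both.
361 = 7 × 51 + 4, so there are 51 full weeks plus 4 extra days.
Each full week contributes one Wednesday: 51 so far.
The 4 extra days are Thu, Fri, Sat, Sun — none qualify.
Total: 51 + 0 = 51.

51 Wednesdays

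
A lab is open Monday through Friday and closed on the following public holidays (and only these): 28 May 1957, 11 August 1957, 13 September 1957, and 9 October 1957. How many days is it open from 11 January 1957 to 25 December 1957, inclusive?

246

11 January 1957 is a Friday.
From 11 January 1957 to 25 December 1957 is 349 days inclusive.
349 = 7 × 49 + 6, so there are 49 full weeks plus 6 extra days.
Each full week contributes 5 weekdays (Mon–Fri): 49 × 5 = 245.
The 6 extra days are Fri, Sat, Sun, Mon, Tue, Wed — 4 of them qualify.
Total: 245 + 4 = 249.
Holidays: 28 May 1957 (Tue); 11 August 1957 (Sun); 13 September 1957 (Fri); 9 October 1957 (Wed).
3 of the 4 holidays fall on weekdays; the rest are weekends and were already excluded.
Business days: 249 − 3 = 246.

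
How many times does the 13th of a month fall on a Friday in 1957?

2

The 13th falls on a Friday when the month's 13th has weekday Fri.
Jan 13 is Sun; Feb 13 is Wed; Mar 13 is Wed; Apr 13 is Sat; May 13 is Mon; Jun 13 is Thu; Jul 13 is Sat; Aug 13 is Tue; Sep 13 is Fri ✓; Oct 13 is Sun; Nov 13 is Wed; Dec 13 is Fri ✓.
Friday the 13ths: Sep, Dec.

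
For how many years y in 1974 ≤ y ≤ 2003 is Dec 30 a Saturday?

Day of week of December 30 in each year:
1974: Mon, 1975: Tue, 1976: Thu, 1977: Fri, 1978: Sat ✓, 1979: Sun, 1980: Tue, 1981: Wed, 1982: Thu, 1983: Fri, 1984: Sun, 1985: Mon, 1986: Tue, 1987: Wed, 1988: Fri, 1989: Sat ✓, 1990: Sun, 1991: Mon, 1992: Wed, 1993: Thu, 1994: Fri, 1995: Sat ✓, 1996: Mon, 1997: Tue, 1998: Wed, 1999: Thu, 2000: Sat ✓, 2001: Sun, 2002: Mon, 2003: Tue
Saturdays: 1978, 1989, 1995, 2000.

4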